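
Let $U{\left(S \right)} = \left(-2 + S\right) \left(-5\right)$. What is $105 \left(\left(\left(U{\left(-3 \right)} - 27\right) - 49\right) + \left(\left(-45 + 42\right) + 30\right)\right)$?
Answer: $-2520$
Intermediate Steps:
$U{\left(S \right)} = 10 - 5 S$
$105 \left(\left(\left(U{\left(-3 \right)} - 27\right) - 49\right) + \left(\left(-45 + 42\right) + 30\right)\right) = 105 \left(\left(\left(\left(10 - -15\right) - 27\right) - 49\right) + \left(\left(-45 + 42\right) + 30\right)\right) = 105 \left(\left(\left(\left(10 + 15\right) - 27\right) - 49\right) + \left(-3 + 30\right)\right) = 105 \left(\left(\left(25 - 27\right) - 49\right) + 27\right) = 105 \left(\left(-2 - 49\right) + 27\right) = 105 \left(-51 + 27\right) = 105 \left(-24\right) = -2520$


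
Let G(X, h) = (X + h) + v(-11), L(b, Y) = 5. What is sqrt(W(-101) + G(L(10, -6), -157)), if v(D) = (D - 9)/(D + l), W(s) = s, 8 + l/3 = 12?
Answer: I*sqrt(273) ≈ 16.523*I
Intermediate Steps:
l = 12 (l = -24 + 3*12 = -24 + 36 = 12)
v(D) = (-9 + D)/(12 + D) (v(D) = (D - 9)/(D + 12) = (-9 + D)/(12 + D))
G(X, h) = -20 + X + h (G(X, h) = (X + h) + (-9 - 11)/(12 - 11) = (X + h) - 20/1 = (X + h) + 1*(-20) = (X + h) - 20 = -20 + X + h)
sqrt(W(-101) + G(L(10, -6), -157)) = sqrt(-101 + (-20 + 5 - 157)) = sqrt(-101 - 172) = sqrt(-273) = I*sqrt(273)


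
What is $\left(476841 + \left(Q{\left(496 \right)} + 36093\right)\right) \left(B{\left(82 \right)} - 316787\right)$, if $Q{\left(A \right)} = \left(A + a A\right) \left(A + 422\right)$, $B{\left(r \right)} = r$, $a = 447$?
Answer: $-64766133861990$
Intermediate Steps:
$Q{\left(A \right)} = 448 A \left(422 + A\right)$ ($Q{\left(A \right)} = \left(A + 447 A\right) \left(A + 422\right) = 448 A \left(422 + A\right)$)
$\left(476841 + \left(Q{\left(496 \right)} + 36093\right)\right) \left(B{\left(82 \right)} - 316787\right) = \left(476841 + \left(448 \cdot 496 \left(422 + 496\right) + 36093\right)\right) \left(82 - 316787\right) = \left(476841 + \left(448 \cdot 496 \cdot 918 + 36093\right)\right) \left(-316705\right) = \left(476841 + \left(203986944 + 36093\right)\right) \left(-316705\right) = \left(476841 + 204023037\right) \left(-316705\right) = 204499878 \left(-316705\right) = -64766133861990$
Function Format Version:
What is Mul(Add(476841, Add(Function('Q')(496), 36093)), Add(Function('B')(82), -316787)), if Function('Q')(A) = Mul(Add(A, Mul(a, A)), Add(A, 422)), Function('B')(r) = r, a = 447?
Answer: -64766133861990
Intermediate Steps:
Function('Q')(A) = Mul(448, A, Add(422, A)) (Function('Q')(A) = Mul(Add(A, Mul(447, A)), Add(A, 422)) = Mul(Mul(448, A), Add(422, A)) = Mul(448, A, Add(422, A)))
Mul(Add(476841, Add(Function('Q')(496), 36093)), Add(Function('B')(82), -316787)) = Mul(Add(476841, Add(Mul(448, 496, Add(422, 496)), 36093)), Add(82, -316787)) = Mul(Add(476841, Add(Mul(448, 496, 918), 36093)), -316705) = Mul(Add(476841, Add(203986944, 36093)), -316705) = Mul(Add(476841, 204023037), -316705) = Mul(204499878, -316705) = -64766133861990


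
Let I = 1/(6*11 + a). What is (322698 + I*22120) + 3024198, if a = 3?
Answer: 230957944/69 ≈ 3.3472e+6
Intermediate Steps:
I = 1/69 (I = 1/(6*11 + 3) = 1/(66 + 3) = 1/69 ≈ 0.014493)
(322698 + I*22120) + 3024198 = (322698 + (1/69)*22120) + 3024198 = (322698 + 22120/69) + 3024198 = 22288282/69 + 3024198 = 230957944/69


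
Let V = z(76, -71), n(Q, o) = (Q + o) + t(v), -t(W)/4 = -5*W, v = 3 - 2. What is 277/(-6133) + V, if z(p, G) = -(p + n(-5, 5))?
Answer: -589045/6133 ≈ -96.045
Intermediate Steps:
v = 1
t(W) = 20*W (t(W) = -(-20)*W = 20*W)
n(Q, o) = 20 + Q + o (n(Q, o) = (Q + o) + 20*1 = (Q + o) + 20 = 20 + Q + o)
z(p, G) = -20 - p (z(p, G) = -(p + (20 - 5 + 5)) = -(p + 20) = -(20 + p) = -20 - p)
V = -96 (V = -20 - 1*76 = -20 - 76 = -96)
277/(-6133) + V = 277/(-6133) - 96 = 277*(-1/6133) - 96 = -277/6133 - 96 = -589045/6133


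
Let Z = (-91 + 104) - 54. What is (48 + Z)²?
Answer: 49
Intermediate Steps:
Z = -41 (Z = 13 - 54 = -41)
(48 + Z)² = (48 - 41)² = 7² = 49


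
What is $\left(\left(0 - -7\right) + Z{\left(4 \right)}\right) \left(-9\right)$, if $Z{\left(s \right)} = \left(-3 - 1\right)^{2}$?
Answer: $-207$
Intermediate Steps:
$Z{\left(s \right)} = 16$ ($Z{\left(s \right)} = \left(-4\right)^{2} = 16$)
$\left(\left(0 - -7\right) + Z{\left(4 \right)}\right) \left(-9\right) = \left(\left(0 - -7\right) + 16\right) \left(-9\right) = \left(\left(0 + 7\right) + 16\right) \left(-9\right) = \left(7 + 16\right) \left(-9\right) = 23 \left(-9\right) = -207$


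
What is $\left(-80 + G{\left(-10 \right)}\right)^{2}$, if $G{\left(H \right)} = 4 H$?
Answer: $14400$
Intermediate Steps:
$\left(-80 + G{\left(-10 \right)}\right)^{2} = \left(-80 + 4 \left(-10\right)\right)^{2} = \left(-80 - 40\right)^{2} = \left(-120\right)^{2} = 14400$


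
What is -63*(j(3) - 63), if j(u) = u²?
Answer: 3402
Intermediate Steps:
-63*(j(3) - 63) = -63*(3² - 63) = -63*(9 - 63) = -63*(-54) = 3402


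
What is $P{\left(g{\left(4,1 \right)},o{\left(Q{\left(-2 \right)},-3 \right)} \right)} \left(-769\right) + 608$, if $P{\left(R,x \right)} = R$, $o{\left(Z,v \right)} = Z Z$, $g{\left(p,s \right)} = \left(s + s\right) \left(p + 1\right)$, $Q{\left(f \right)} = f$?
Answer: $-7082$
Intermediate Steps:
$g{\left(p,s \right)} = 2 s \left(1 + p\right)$
$o{\left(Z,v \right)} = Z^{2}$
$P{\left(g{\left(4,1 \right)},o{\left(Q{\left(-2 \right)},-3 \right)} \right)} \left(-769\right) + 608 = 2 \cdot 1 \left(1 + 4\right) \left(-769\right) + 608 = 2 \cdot 1 \cdot 5 \left(-769\right) + 608 = 10 \left(-769\right) + 608 = -7690 + 608 = -7082$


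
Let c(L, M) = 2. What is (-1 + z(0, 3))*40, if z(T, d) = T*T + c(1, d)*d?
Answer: 200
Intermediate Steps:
z(T, d) = T² + 2*d (z(T, d) = T*T + 2*d = T² + 2*d)
(-1 + z(0, 3))*40 = (-1 + (0² + 2*3))*40 = (-1 + (0 + 6))*40 = (-1 + 6)*40 = 5*40 = 200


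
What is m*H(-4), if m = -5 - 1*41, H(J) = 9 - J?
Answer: -598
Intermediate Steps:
m = -46 (m = -5 - 41 = -46)
m*H(-4) = -46*(9 - 1*(-4)) = -46*(9 + 4) = -46*13 = -598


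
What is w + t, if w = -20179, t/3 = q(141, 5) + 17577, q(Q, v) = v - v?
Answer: 32552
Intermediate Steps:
q(Q, v) = 0
t = 52731 (t = 3*(0 + 17577) = 3*17577 = 52731)
w + t = -20179 + 52731 = 32552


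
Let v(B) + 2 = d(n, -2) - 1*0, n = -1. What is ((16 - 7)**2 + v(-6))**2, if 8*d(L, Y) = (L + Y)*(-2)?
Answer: 101761/16 ≈ 6360.1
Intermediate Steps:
d(L, Y) = -L/4 - Y/4 (d(L, Y) = ((L + Y)*(-2))/8 = (-2*L - 2*Y)/8 = -L/4 - Y/4)
v(B) = -5/4 (v(B) = -2 + ((-1/4*(-1) - 1/4*(-2)) - 1*0) = -2 + ((1/4 + 1/2) + 0) = -2 + (3/4 + 0) = -2 + 3/4 = -5/4)
((16 - 7)**2 + v(-6))**2 = ((16 - 7)**2 - 5/4)**2 = (9**2 - 5/4)**2 = (81 - 5/4)**2 = (319/4)**2 = 101761/16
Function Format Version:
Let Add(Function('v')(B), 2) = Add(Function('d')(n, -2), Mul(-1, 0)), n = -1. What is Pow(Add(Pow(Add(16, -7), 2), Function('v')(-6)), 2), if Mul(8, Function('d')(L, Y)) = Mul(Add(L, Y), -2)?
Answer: Rational(101761, 16) ≈ 6360.1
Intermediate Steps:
Function('d')(L, Y) = Add(Mul(Rational(-1, 4), L), Mul(Rational(-1, 4), Y)) (Function('d')(L, Y) = Mul(Rational(1, 8), Mul(Add(L, Y), -2)) = Mul(Rational(1, 8), Add(Mul(-2, L), Mul(-2, Y))) = Add(Mul(Rational(-1, 4), L), Mul(Rational(-1, 4), Y)))
Function('v')(B) = Rational(-5, 4) (Function('v')(B) = Add(-2, Add(Add(Mul(Rational(-1, 4), -1), Mul(Rational(-1, 4), -2)), Mul(-1, 0))) = Add(-2, Add(Add(Rational(1, 4), Rational(1, 2)), 0)) = Add(-2, Add(Rational(3, 4), 0)) = Add(-2, Rational(3, 4)) = Rational(-5, 4))
Pow(Add(Pow(Add(16, -7), 2), Function('v')(-6)), 2) = Pow(Add(Pow(Add(16, -7), 2), Rational(-5, 4)), 2) = Pow(Add(Pow(9, 2), Rational(-5, 4)), 2) = Pow(Add(81, Rational(-5, 4)), 2) = Pow(Rational(319, 4), 2) = Rational(101761, 16)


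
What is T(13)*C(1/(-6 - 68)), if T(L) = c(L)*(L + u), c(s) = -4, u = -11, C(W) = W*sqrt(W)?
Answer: 2*I*sqrt(74)/1369 ≈ 0.012567*I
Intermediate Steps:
C(W) = W**(3/2)
T(L) = 44 - 4*L (T(L) = -4*(L - 11) = -4*(-11 + L) = 44 - 4*L)
T(13)*C(1/(-6 - 68)) = (44 - 4*13)*(1/(-6 - 68))**(3/2) = (44 - 52)*(1/(-74))**(3/2) = -(-2)*I*sqrt(74)/1369 = 2*I*sqrt(74)/1369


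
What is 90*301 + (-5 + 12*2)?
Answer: 27109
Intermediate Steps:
90*301 + (-5 + 12*2) = 27090 + (-5 + 24) = 27090 + 19 = 27109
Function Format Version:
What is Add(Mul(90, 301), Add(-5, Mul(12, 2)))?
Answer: 27109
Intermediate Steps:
Add(Mul(90, 301), Add(-5, Mul(12, 2))) = Add(27090, Add(-5, 24)) = Add(27090, 19) = 27109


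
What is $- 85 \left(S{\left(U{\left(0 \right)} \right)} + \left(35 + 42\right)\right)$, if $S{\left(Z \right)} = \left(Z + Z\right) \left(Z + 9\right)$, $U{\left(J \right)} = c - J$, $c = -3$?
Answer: $-3485$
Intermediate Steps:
$U{\left(J \right)} = -3 - J$
$S{\left(Z \right)} = 2 Z \left(9 + Z\right)$
$- 85 \left(S{\left(U{\left(0 \right)} \right)} + \left(35 + 42\right)\right) = - 85 \left(2 \left(-3 - 0\right) \left(9 - 3\right) + \left(35 + 42\right)\right) = - 85 \left(2 \left(-3 + 0\right) \left(9 + \left(-3 + 0\right)\right) + 77\right) = - 85 \left(2 \left(-3\right) \left(9 - 3\right) + 77\right) = - 85 \left(2 \left(-3\right) 6 + 77\right) = - 85 \left(-36 + 77\right) = \left(-85\right) 41 = -3485$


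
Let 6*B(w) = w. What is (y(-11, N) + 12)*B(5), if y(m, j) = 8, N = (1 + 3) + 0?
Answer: 50/3 ≈ 16.667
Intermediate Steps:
N = 4 (N = 4 + 0 = 4)
B(w) = w/6
(y(-11, N) + 12)*B(5) = (8 + 12)*((⅙)*5) = 20*(⅚) = 50/3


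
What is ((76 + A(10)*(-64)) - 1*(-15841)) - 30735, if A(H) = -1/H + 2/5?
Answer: -74186/5 ≈ -14837.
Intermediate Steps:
A(H) = ⅖ - 1/H (A(H) = -1/H + 2*(⅕) = -1/H + ⅖ = ⅖ - 1/H)
((76 + A(10)*(-64)) - 1*(-15841)) - 30735 = ((76 + (⅖ - 1/10)*(-64)) - 1*(-15841)) - 30735 = ((76 + (⅖ - 1*⅒)*(-64)) + 15841) - 30735 = ((76 + (⅖ - ⅒)*(-64)) + 15841) - 30735 = ((76 + (3/10)*(-64)) + 15841) - 30735 = ((76 - 96/5) + 15841) - 30735 = (284/5 + 15841) - 30735 = 79489/5 - 30735 = -74186/5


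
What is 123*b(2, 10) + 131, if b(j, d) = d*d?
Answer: 12431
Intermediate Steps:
b(j, d) = d²
123*b(2, 10) + 131 = 123*10² + 131 = 123*100 + 131 = 12300 + 131 = 12431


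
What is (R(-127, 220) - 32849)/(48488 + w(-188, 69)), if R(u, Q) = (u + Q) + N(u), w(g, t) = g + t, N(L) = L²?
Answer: -16627/48369 ≈ -0.34375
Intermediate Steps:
R(u, Q) = Q + u + u² (R(u, Q) = (u + Q) + u² = (Q + u) + u² = Q + u + u²)
(R(-127, 220) - 32849)/(48488 + w(-188, 69)) = ((220 - 127 + (-127)²) - 32849)/(48488 + (-188 + 69)) = ((220 - 127 + 16129) - 32849)/(48488 - 119) = (16222 - 32849)/48369 = -16627*1/48369 = -16627/48369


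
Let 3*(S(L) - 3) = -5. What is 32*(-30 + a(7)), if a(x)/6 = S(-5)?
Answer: -704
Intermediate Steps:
S(L) = 4/3 (S(L) = 3 + (⅓)*(-5) = 3 - 5/3 = 4/3)
a(x) = 8 (a(x) = 6*(4/3) = 8)
32*(-30 + a(7)) = 32*(-30 + 8) = 32*(-22) = -704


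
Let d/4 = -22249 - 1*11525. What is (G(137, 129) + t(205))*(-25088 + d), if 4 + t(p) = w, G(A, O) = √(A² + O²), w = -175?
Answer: 28672936 - 160184*√35410 ≈ -1.4698e+6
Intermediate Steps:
t(p) = -179 (t(p) = -4 - 175 = -179)
d = -135096 (d = 4*(-22249 - 1*11525) = 4*(-22249 - 11525) = 4*(-33774) = -135096)
(G(137, 129) + t(205))*(-25088 + d) = (√(137² + 129²) - 179)*(-25088 - 135096) = (√(18769 + 16641) - 179)*(-160184) = (√35410 - 179)*(-160184) = (-179 + √35410)*(-160184) = 28672936 - 160184*√35410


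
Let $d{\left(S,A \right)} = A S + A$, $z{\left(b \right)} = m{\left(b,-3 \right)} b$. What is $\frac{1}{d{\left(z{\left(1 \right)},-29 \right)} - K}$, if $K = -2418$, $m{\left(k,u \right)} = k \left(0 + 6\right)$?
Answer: $\frac{1}{2215} \approx 0.00045147$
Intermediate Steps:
$m{\left(k,u \right)} = 6 k$ ($m{\left(k,u \right)} = k 6 = 6 k$)
$z{\left(b \right)} = 6 b^{2}$ ($z{\left(b \right)} = 6 b b = 6 b^{2}$)
$d{\left(S,A \right)} = A + A S$
$\frac{1}{d{\left(z{\left(1 \right)},-29 \right)} - K} = \frac{1}{- 29 \left(1 + 6 \cdot 1^{2}\right) - -2418} = \frac{1}{- 29 \left(1 + 6 \cdot 1\right) + 2418} = \frac{1}{- 29 \left(1 + 6\right) + 2418} = \frac{1}{\left(-29\right) 7 + 2418} = \frac{1}{-203 + 2418} = \frac{1}{2215}$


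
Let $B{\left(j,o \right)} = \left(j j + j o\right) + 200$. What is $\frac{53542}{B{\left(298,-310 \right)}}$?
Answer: $- \frac{26771}{1688} \approx -15.86$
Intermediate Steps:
$B{\left(j,o \right)} = 200 + j^{2} + j o$ ($B{\left(j,o \right)} = \left(j^{2} + j o\right) + 200 = 200 + j^{2} + j o$)
$\frac{53542}{B{\left(298,-310 \right)}} = \frac{53542}{200 + 298^{2} + 298 \left(-310\right)} = \frac{53542}{200 + 88804 - 92380} = \frac{53542}{-3376} = 53542 \left(- \frac{1}{3376}\right) = - \frac{26771}{1688}$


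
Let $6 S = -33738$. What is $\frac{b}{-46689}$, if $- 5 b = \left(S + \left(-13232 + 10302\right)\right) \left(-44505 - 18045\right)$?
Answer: $\frac{35666010}{15563} \approx 2291.7$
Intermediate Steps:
$S = -5623$ ($S = \frac{1}{6} \left(-33738\right) = -5623$)
$b = -106998030$ ($b = - \frac{\left(-5623 + \left(-13232 + 10302\right)\right) \left(-44505 - 18045\right)}{5} = - \frac{\left(-5623 - 2930\right) \left(-62550\right)}{5} = - \frac{\left(-8553\right) \left(-62550\right)}{5} = \left(- \frac{1}{5}\right) 534990150 = -106998030$)
$\frac{b}{-46689} = - \frac{106998030}{-46689} = \left(-106998030\right) \left(- \frac{1}{46689}\right) = \frac{35666010}{15563}$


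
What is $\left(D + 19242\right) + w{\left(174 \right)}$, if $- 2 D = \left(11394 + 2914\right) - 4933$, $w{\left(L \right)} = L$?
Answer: $\frac{29457}{2} \approx 14729.0$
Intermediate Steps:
$D = - \frac{9375}{2}$ ($D = - \frac{\left(11394 + 2914\right) - 4933}{2} = - \frac{14308 - 4933}{2} = \left(- \frac{1}{2}\right) 9375 = - \frac{9375}{2} \approx -4687.5$)
$\left(D + 19242\right) + w{\left(174 \right)} = \left(- \frac{9375}{2} + 19242\right) + 174 = \frac{29109}{2} + 174 = \frac{29457}{2}$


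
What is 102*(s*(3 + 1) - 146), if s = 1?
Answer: -14484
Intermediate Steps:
102*(s*(3 + 1) - 146) = 102*(1*(3 + 1) - 146) = 102*(1*4 - 146) = 102*(4 - 146) = 102*(-142) = -14484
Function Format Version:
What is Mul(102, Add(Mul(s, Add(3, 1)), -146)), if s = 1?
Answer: -14484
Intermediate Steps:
Mul(102, Add(Mul(s, Add(3, 1)), -146)) = Mul(102, Add(Mul(1, Add(3, 1)), -146)) = Mul(102, Add(Mul(1, 4), -146)) = Mul(102, Add(4, -146)) = Mul(102, -142) = -14484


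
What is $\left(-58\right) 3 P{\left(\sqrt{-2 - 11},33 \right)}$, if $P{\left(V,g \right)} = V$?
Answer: $- 174 i \sqrt{13} \approx - 627.37 i$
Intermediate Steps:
$\left(-58\right) 3 P{\left(\sqrt{-2 - 11},33 \right)} = \left(-58\right) 3 \sqrt{-2 - 11} = - 174 \sqrt{-13} = - 174 i \sqrt{13}$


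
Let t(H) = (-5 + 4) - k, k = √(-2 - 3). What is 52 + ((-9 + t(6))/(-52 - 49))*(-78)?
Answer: 4472/101 - 78*I*√5/101 ≈ 44.277 - 1.7269*I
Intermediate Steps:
k = I*√5 (k = √(-5) = I*√5 ≈ 2.2361*I)
t(H) = -1 - I*√5 (t(H) = (-5 + 4) - I*√5 = -1 - I*√5)
52 + ((-9 + t(6))/(-52 - 49))*(-78) = 52 + ((-9 + (-1 - I*√5))/(-52 - 49))*(-78) = 52 + ((-10 - I*√5)/(-101))*(-78) = 52 + ((-10 - I*√5)*(-1/101))*(-78) = 52 + (10/101 + I*√5/101)*(-78) = 52 + (-780/101 - 78*I*√5/101) = 4472/101 - 78*I*√5/101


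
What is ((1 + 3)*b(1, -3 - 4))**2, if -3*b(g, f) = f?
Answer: 784/9 ≈ 87.111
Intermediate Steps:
b(g, f) = -f/3
((1 + 3)*b(1, -3 - 4))**2 = ((1 + 3)*(-(-3 - 4)/3))**2 = (4*(-1/3*(-7)))**2 = (4*(7/3))**2 = (28/3)**2 = 784/9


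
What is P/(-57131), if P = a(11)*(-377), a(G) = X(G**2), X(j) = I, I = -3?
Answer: -1131/57131 ≈ -0.019797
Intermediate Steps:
X(j) = -3
a(G) = -3
P = 1131 (P = -3*(-377) = 1131)
P/(-57131) = 1131/(-57131) = 1131*(-1/57131) = -1131/57131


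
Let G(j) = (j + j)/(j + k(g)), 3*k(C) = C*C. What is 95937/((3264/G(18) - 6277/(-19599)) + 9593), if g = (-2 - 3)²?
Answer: 5640807789/1770625156 ≈ 3.1858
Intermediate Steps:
g = 25 (g = (-5)² = 25)
k(C) = C²/3 (k(C) = (C*C)/3 = C²/3)
G(j) = 2*j/(625/3 + j) (G(j) = (j + j)/(j + (⅓)*25²) = (2*j)/(j + (⅓)*625) = (2*j)/(j + 625/3) = (2*j)/(625/3 + j) = 2*j/(625/3 + j))
95937/((3264/G(18) - 6277/(-19599)) + 9593) = 95937/((3264/((6*18/(625 + 3*18))) - 6277/(-19599)) + 9593) = 95937/((3264/((6*18/(625 + 54))) - 6277*(-1/19599)) + 9593) = 95937/((3264/((6*18/679)) + 6277/19599) + 9593) = 95937/((3264/((6*18*(1/679))) + 6277/19599) + 9593) = 95937/((3264/(108/679) + 6277/19599) + 9593) = 95937/((3264*(679/108) + 6277/19599) + 9593) = 95937/((184688/9 + 6277/19599) + 9593) = 95937/(1206585535/58797 + 9593) = 95937/(1770625156/58797) = 95937*(58797/1770625156) = 5640807789/1770625156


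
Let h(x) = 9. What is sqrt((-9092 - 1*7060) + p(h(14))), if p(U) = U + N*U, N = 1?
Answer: I*sqrt(16134) ≈ 127.02*I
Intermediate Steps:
p(U) = 2*U (p(U) = U + 1*U = U + U = 2*U)
sqrt((-9092 - 1*7060) + p(h(14))) = sqrt((-9092 - 1*7060) + 2*9) = sqrt((-9092 - 7060) + 18) = sqrt(-16152 + 18) = sqrt(-16134) = I*sqrt(16134)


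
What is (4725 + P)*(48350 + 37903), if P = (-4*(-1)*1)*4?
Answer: 408925473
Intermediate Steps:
P = 16 (P = (4*1)*4 = 4*4 = 16)
(4725 + P)*(48350 + 37903) = (4725 + 16)*(48350 + 37903) = 4741*86253 = 408925473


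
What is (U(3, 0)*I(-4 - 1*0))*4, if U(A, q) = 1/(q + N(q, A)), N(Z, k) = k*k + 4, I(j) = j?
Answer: -16/13 ≈ -1.2308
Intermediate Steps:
N(Z, k) = 4 + k² (N(Z, k) = k² + 4 = 4 + k²)
U(A, q) = 1/(4 + q + A²) (U(A, q) = 1/(q + (4 + A²)) = 1/(4 + q + A²))
(U(3, 0)*I(-4 - 1*0))*4 = ((-4 - 1*0)/(4 + 0 + 3²))*4 = ((-4 + 0)/(4 + 0 + 9))*4 = (-4/13)*4 = ((1/13)*(-4))*4 = -4/13*4 = -16/13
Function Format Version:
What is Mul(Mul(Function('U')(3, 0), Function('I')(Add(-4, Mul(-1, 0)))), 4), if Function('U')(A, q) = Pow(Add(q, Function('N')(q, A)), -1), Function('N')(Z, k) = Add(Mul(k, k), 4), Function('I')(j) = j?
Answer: Rational(-16, 13) ≈ -1.2308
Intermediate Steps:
Function('N')(Z, k) = Add(4, Pow(k, 2)) (Function('N')(Z, k) = Add(Pow(k, 2), 4) = Add(4, Pow(k, 2)))
Function('U')(A, q) = Pow(Add(4, q, Pow(A, 2)), -1) (Function('U')(A, q) = Pow(Add(q, Add(4, Pow(A, 2))), -1) = Pow(Add(4, q, Pow(A, 2)), -1))
Mul(Mul(Function('U')(3, 0), Function('I')(Add(-4, Mul(-1, 0)))), 4) = Mul(Mul(Pow(Add(4, 0, Pow(3, 2)), -1), Add(-4, Mul(-1, 0))), 4) = Mul(Mul(Pow(Add(4, 0, 9), -1), Add(-4, 0)), 4) = Mul(Mul(Pow(13, -1), -4), 4) = Mul(Mul(Rational(1, 13), -4), 4) = Mul(Rational(-4, 13), 4) = Rational(-16, 13)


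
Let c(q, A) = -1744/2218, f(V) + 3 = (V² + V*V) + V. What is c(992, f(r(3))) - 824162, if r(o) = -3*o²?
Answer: -913996530/1109 ≈ -8.2416e+5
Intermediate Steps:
f(V) = -3 + V + 2*V² (f(V) = -3 + ((V² + V*V) + V) = -3 + ((V² + V²) + V) = -3 + (2*V² + V) = -3 + (V + 2*V²) = -3 + V + 2*V²)
c(q, A) = -872/1109 (c(q, A) = -1744*1/2218 = -872/1109)
c(992, f(r(3))) - 824162 = -872/1109 - 824162 = -913996530/1109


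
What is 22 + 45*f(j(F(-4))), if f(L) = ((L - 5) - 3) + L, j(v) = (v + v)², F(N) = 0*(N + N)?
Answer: -338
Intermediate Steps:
F(N) = 0 (F(N) = 0*(2*N) = 0)
j(v) = 4*v² (j(v) = (2*v)² = 4*v²)
f(L) = -8 + 2*L (f(L) = ((-5 + L) - 3) + L = (-8 + L) + L = -8 + 2*L)
22 + 45*f(j(F(-4))) = 22 + 45*(-8 + 2*(4*0²)) = 22 + 45*(-8 + 2*(4*0)) = 22 + 45*(-8 + 2*0) = 22 + 45*(-8 + 0) = 22 + 45*(-8) = 22 - 360 = -338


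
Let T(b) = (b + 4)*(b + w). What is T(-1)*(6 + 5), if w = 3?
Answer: 66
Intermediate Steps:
T(b) = (3 + b)*(4 + b) (T(b) = (b + 4)*(b + 3) = (4 + b)*(3 + b) = (3 + b)*(4 + b))
T(-1)*(6 + 5) = (12 + (-1)² + 7*(-1))*(6 + 5) = (12 + 1 - 7)*11 = 6*11 = 66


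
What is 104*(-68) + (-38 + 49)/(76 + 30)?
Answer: -749621/106 ≈ -7071.9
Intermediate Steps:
104*(-68) + (-38 + 49)/(76 + 30) = -7072 + 11/106 = -749621/106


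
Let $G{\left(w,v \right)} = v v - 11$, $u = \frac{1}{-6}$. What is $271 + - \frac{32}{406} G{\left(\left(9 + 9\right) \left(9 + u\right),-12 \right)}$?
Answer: $\frac{7555}{29} \approx 260.52$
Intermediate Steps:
$u = - \frac{1}{6} \approx -0.16667$
$G{\left(w,v \right)} = -11 + v^{2}$ ($G{\left(w,v \right)} = v^{2} - 11 = -11 + v^{2}$)
$271 + - \frac{32}{406} G{\left(\left(9 + 9\right) \left(9 + u\right),-12 \right)} = 271 + - \frac{32}{406} \left(-11 + \left(-12\right)^{2}\right) = 271 + \left(-32\right) \frac{1}{406} \left(-11 + 144\right) = 271 - \frac{304}{29} = \frac{7555}{29}$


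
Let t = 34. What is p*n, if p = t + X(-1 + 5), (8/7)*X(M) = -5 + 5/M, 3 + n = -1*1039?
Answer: -512143/16 ≈ -32009.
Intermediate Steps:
n = -1042 (n = -3 - 1*1039 = -3 - 1039 = -1042)
X(M) = -35/8 + 35/(8*M) (X(M) = 7*(-5 + 5/M)/8 = -35/8 + 35/(8*M))
p = 983/32 (p = 34 + 35*(1 - (-1 + 5))/(8*(-1 + 5)) = 34 + (35/8)*(1 - 1*4)/4 = 34 + (35/8)*(¼)*(1 - 4) = 34 + (35/8)*(¼)*(-3) = 34 - 105/32 = 983/32 ≈ 30.719)
p*n = (983/32)*(-1042) = -512143/16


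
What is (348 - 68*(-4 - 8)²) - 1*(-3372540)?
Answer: 3363096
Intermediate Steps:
(348 - 68*(-4 - 8)²) - 1*(-3372540) = (348 - 68*(-12)²) + 3372540 = (348 - 68*144) + 3372540 = (348 - 9792) + 3372540 = -9444 + 3372540 = 3363096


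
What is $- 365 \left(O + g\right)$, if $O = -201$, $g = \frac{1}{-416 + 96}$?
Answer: $\frac{4695433}{64} \approx 73366.0$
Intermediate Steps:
$g = - \frac{1}{320}$ ($g = \frac{1}{-320} = - \frac{1}{320} \approx -0.003125$)
$- 365 \left(O + g\right) = - 365 \left(-201 - \frac{1}{320}\right) = \left(-365\right) \left(- \frac{64321}{320}\right) = \frac{4695433}{64}$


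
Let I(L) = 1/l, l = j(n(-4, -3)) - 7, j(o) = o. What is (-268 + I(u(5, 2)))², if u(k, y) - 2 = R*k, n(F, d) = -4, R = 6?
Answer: 8696601/121 ≈ 71873.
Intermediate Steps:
u(k, y) = 2 + 6*k
l = -11 (l = -4 - 7 = -11)
I(L) = -1/11 (I(L) = 1/(-11) = -1/11)
(-268 + I(u(5, 2)))² = (-268 - 1/11)² = (-2949/11)² = 8696601/121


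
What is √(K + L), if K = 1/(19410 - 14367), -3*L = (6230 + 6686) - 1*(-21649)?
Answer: 2*I*√43577823/123 ≈ 107.34*I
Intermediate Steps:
L = -34565/3 (L = -((6230 + 6686) - 1*(-21649))/3 = -(12916 + 21649)/3 = -⅓*34565 = -34565/3 ≈ -11522.)
K = 1/5043 ≈ 0.00019829
√(K + L) = √(1/5043 - 34565/3) = √(-58103764/5043) = 2*I*√43577823/123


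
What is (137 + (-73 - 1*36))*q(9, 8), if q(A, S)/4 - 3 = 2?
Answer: 560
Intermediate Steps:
q(A, S) = 20 (q(A, S) = 12 + 4*2 = 12 + 8 = 20)
(137 + (-73 - 1*36))*q(9, 8) = (137 + (-73 - 1*36))*20 = (137 + (-73 - 36))*20 = (137 - 109)*20 = 28*20 = 560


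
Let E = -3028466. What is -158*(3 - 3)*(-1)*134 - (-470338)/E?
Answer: -235169/1514233 ≈ -0.15531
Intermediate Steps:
-158*(3 - 3)*(-1)*134 - (-470338)/E = -158*(3 - 3)*(-1)*134 - (-470338)/(-3028466) = -0*(-1)*134 - (-470338)*(-1)/3028466 = -158*0*134 - 1*235169/1514233 = 0*134 - 235169/1514233 = 0 - 235169/1514233 = -235169/1514233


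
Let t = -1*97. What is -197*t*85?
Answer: 1624265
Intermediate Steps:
t = -97
-197*t*85 = -197*(-97)*85 = 19109*85 = 1624265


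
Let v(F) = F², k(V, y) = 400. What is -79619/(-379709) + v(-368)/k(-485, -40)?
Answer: 3215847451/9492725 ≈ 338.77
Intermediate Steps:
-79619/(-379709) + v(-368)/k(-485, -40) = -79619/(-379709) + (-368)²/400 = -79619*(-1/379709) + 135424*(1/400) = 79619/379709 + 8464/25 = 3215847451/9492725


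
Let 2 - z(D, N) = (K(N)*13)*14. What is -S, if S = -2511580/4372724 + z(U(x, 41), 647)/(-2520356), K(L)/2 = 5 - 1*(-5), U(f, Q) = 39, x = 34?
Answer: 789270969071/1377602646218 ≈ 0.57293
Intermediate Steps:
K(L) = 20 (K(L) = 2*(5 - 1*(-5)) = 2*(5 + 5) = 2*10 = 20)
z(D, N) = -3638 (z(D, N) = 2 - 20*13*14 = 2 - 260*14 = 2 - 1*3640 = 2 - 3640 = -3638)
S = -789270969071/1377602646218 (S = -2511580/4372724 - 3638/(-2520356) = -2511580*1/4372724 - 3638*(-1/2520356) = -627895/1093181 + 1819/1260178 = -789270969071/1377602646218 ≈ -0.57293)
-S = -1*(-789270969071/1377602646218) = 789270969071/1377602646218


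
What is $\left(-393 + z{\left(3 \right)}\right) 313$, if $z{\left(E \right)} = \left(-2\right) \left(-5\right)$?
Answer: $-119879$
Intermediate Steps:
$z{\left(E \right)} = 10$
$\left(-393 + z{\left(3 \right)}\right) 313 = \left(-393 + 10\right) 313 = \left(-383\right) 313 = -119879$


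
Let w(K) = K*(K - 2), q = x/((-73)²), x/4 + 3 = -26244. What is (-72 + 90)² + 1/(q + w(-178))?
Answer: 55286125057/170636172 ≈ 324.00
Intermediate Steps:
x = -104988 (x = -12 + 4*(-26244) = -12 - 104976 = -104988)
q = -104988/5329 (q = -104988/((-73)²) = -104988/5329 ≈ -19.701)
w(K) = K*(-2 + K)
(-72 + 90)² + 1/(q + w(-178)) = (-72 + 90)² + 1/(-104988/5329 - 178*(-2 - 178)) = 18² + 1/(-104988/5329 - 178*(-180)) = 324 + 1/(-104988/5329 + 32040) = 324 + 1/(170636172/5329) = 324 + 5329/170636172 = 55286125057/170636172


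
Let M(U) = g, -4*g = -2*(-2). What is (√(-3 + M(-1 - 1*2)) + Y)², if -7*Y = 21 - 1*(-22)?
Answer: 1653/49 - 172*I/7 ≈ 33.735 - 24.571*I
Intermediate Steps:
Y = -43/7 (Y = -(21 - 1*(-22))/7 = -(21 + 22)/7 = -⅐*43 = -43/7 ≈ -6.1429)
g = -1 (g = -(-1)*(-2)/2 = -¼*4 = -1)
M(U) = -1
(√(-3 + M(-1 - 1*2)) + Y)² = (√(-3 - 1) - 43/7)² = (√(-4) - 43/7)² = (2*I - 43/7)² = (-43/7 + 2*I)²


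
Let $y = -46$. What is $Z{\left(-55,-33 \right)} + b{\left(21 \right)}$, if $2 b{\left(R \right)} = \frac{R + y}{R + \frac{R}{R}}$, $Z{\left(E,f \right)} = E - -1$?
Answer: $- \frac{2401}{44} \approx -54.568$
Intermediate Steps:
$Z{\left(E,f \right)} = 1 + E$ ($Z{\left(E,f \right)} = E + 1 = 1 + E$)
$b{\left(R \right)} = \frac{-46 + R}{2 \left(1 + R\right)}$ ($b{\left(R \right)} = \frac{\left(R - 46\right) \frac{1}{R + \frac{R}{R}}}{2} = \frac{\left(-46 + R\right) \frac{1}{R + 1}}{2} = \frac{\left(-46 + R\right) \frac{1}{1 + R}}{2} = \frac{\frac{1}{1 + R} \left(-46 + R\right)}{2} = \frac{-46 + R}{2 \left(1 + R\right)}$)
$Z{\left(-55,-33 \right)} + b{\left(21 \right)} = \left(1 - 55\right) + \frac{-46 + 21}{2 \left(1 + 21\right)} = -54 + \frac{1}{2} \cdot \frac{1}{22} \left(-25\right) = -54 - \frac{25}{44} = - \frac{2401}{44}$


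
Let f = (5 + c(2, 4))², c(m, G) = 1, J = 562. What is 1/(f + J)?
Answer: 1/598 ≈ 0.0016722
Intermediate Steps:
f = 36 (f = (5 + 1)² = 6² = 36)
1/(f + J) = 1/(36 + 562) = 1/598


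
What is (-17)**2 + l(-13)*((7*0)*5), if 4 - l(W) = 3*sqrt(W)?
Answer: 289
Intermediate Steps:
l(W) = 4 - 3*sqrt(W)
(-17)**2 + l(-13)*((7*0)*5) = (-17)**2 + (4 - 3*I*sqrt(13))*((7*0)*5) = 289 + (4 - 3*I*sqrt(13))*(0*5) = 289 + (4 - 3*I*sqrt(13))*0 = 289 + 0 = 289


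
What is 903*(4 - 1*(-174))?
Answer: 160734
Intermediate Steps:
903*(4 - 1*(-174)) = 903*(4 + 174) = 903*178 = 160734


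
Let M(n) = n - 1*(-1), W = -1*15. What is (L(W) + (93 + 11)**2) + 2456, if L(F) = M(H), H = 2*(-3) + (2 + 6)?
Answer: 13275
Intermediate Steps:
H = 2 (H = -6 + 8 = 2)
W = -15
M(n) = 1 + n (M(n) = n + 1 = 1 + n)
L(F) = 3 (L(F) = 1 + 2 = 3)
(L(W) + (93 + 11)**2) + 2456 = (3 + (93 + 11)**2) + 2456 = (3 + 104**2) + 2456 = (3 + 10816) + 2456 = 10819 + 2456 = 13275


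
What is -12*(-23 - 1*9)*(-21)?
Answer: -8064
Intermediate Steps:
-12*(-23 - 1*9)*(-21) = -12*(-23 - 9)*(-21) = -12*(-32)*(-21) = 384*(-21) = -8064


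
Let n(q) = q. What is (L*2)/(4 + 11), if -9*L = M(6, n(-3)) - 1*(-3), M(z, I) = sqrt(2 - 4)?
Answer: -2/45 - 2*I*sqrt(2)/135 ≈ -0.044444 - 0.020951*I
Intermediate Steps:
M(z, I) = I*sqrt(2) (M(z, I) = sqrt(-2) = I*sqrt(2))
L = -1/3 - I*sqrt(2)/9 (L = -(I*sqrt(2) - 1*(-3))/9 = -(I*sqrt(2) + 3)/9 = -(3 + I*sqrt(2))/9 = -1/3 - I*sqrt(2)/9 ≈ -0.33333 - 0.15713*I)
(L*2)/(4 + 11) = ((-1/3 - I*sqrt(2)/9)*2)/(4 + 11) = (-2/3 - 2*I*sqrt(2)/9)/15 = (-2/3 - 2*I*sqrt(2)/9)*(1/15) = -2/45 - 2*I*sqrt(2)/135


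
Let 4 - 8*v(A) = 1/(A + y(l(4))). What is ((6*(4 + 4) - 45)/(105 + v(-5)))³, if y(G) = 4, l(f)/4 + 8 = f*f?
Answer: 13824/603351125 ≈ 2.2912e-5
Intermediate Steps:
l(f) = -32 + 4*f² (l(f) = -32 + 4*(f*f) = -32 + 4*f²)
v(A) = ½ - 1/(8*(4 + A)) (v(A) = ½ - 1/(8*(A + 4)) = ½ - 1/(8*(4 + A)))
((6*(4 + 4) - 45)/(105 + v(-5)))³ = ((6*(4 + 4) - 45)/(105 + (15 + 4*(-5))/(8*(4 - 5))))³ = ((6*8 - 45)/(105 + (⅛)*(15 - 20)/(-1)))³ = ((48 - 45)/(105 + (⅛)*(-1)*(-5)))³ = (3/(105 + 5/8))³ = (3/(845/8))³ = (3*(8/845))³ = (24/845)³ = 13824/603351125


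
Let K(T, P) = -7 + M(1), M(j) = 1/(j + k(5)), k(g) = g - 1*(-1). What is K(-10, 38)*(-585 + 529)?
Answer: 384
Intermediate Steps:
k(g) = 1 + g (k(g) = g + 1 = 1 + g)
M(j) = 1/(6 + j) (M(j) = 1/(j + (1 + 5)) = 1/(j + 6) = 1/(6 + j))
K(T, P) = -48/7 (K(T, P) = -7 + 1/(6 + 1) = -7 + 1/7 = -7 + ⅐ = -48/7)
K(-10, 38)*(-585 + 529) = -48*(-585 + 529)/7 = -48/7*(-56) = 384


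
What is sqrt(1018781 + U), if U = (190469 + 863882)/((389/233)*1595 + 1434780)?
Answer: sqrt(114281042633283538237210)/334924195 ≈ 1009.3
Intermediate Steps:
U = 245663783/334924195 (U = 1054351/((389*(1/233))*1595 + 1434780) = 1054351/((389/233)*1595 + 1434780) = 1054351/(620455/233 + 1434780) = 1054351/(334924195/233) = 1054351*(233/334924195) = 245663783/334924195 ≈ 0.73349)
sqrt(1018781 + U) = sqrt(1018781 + 245663783/334924195) = sqrt(341214651970078/334924195) = sqrt(114281042633283538237210)/334924195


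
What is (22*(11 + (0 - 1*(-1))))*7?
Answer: 1848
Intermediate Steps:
(22*(11 + (0 - 1*(-1))))*7 = (22*(11 + (0 + 1)))*7 = (22*(11 + 1))*7 = (22*12)*7 = 264*7 = 1848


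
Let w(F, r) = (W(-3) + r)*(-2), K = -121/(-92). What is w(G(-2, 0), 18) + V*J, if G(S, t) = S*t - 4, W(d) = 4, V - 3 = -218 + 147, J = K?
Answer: -3069/23 ≈ -133.43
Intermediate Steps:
K = 121/92 (K = -121*(-1/92) = 121/92 ≈ 1.3152)
J = 121/92 ≈ 1.3152
V = -68 (V = 3 + (-218 + 147) = 3 - 71 = -68)
G(S, t) = -4 + S*t
w(F, r) = -8 - 2*r (w(F, r) = (4 + r)*(-2) = -8 - 2*r)
w(G(-2, 0), 18) + V*J = (-8 - 2*18) - 68*121/92 = (-8 - 36) - 2057/23 = -44 - 2057/23 = -3069/23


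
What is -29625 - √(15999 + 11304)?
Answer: -29625 - √27303 ≈ -29790.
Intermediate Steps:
-29625 - √(15999 + 11304) = -29625 - √27303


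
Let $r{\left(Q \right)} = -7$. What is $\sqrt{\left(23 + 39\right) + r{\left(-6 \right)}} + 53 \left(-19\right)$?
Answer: $-1007 + \sqrt{55} \approx -999.58$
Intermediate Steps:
$\sqrt{\left(23 + 39\right) + r{\left(-6 \right)}} + 53 \left(-19\right) = \sqrt{\left(23 + 39\right) - 7} + 53 \left(-19\right) = \sqrt{62 - 7} - 1007 = \sqrt{55} - 1007 = -1007 + \sqrt{55}$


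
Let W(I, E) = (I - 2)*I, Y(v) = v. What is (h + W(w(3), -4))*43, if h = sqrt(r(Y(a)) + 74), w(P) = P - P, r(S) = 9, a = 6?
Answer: 43*sqrt(83) ≈ 391.75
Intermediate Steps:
w(P) = 0
h = sqrt(83) (h = sqrt(9 + 74) = sqrt(83) ≈ 9.1104)
W(I, E) = I*(-2 + I) (W(I, E) = (-2 + I)*I = I*(-2 + I))
(h + W(w(3), -4))*43 = (sqrt(83) + 0*(-2 + 0))*43 = (sqrt(83) + 0*(-2))*43 = (sqrt(83) + 0)*43 = sqrt(83)*43 = 43*sqrt(83)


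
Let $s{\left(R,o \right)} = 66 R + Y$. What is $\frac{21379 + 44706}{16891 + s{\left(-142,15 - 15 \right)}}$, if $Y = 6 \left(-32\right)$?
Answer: $\frac{66085}{7327} \approx 9.0194$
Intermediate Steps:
$Y = -192$
$s{\left(R,o \right)} = -192 + 66 R$ ($s{\left(R,o \right)} = 66 R - 192 = -192 + 66 R$)
$\frac{21379 + 44706}{16891 + s{\left(-142,15 - 15 \right)}} = \frac{21379 + 44706}{16891 + \left(-192 + 66 \left(-142\right)\right)} = \frac{66085}{16891 - 9564} = \frac{66085}{7327}$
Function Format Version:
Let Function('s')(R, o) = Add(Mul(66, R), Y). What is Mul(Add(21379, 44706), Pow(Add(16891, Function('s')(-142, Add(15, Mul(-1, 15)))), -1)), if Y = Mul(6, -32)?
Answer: Rational(66085, 7327) ≈ 9.0194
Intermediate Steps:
Y = -192
Function('s')(R, o) = Add(-192, Mul(66, R)) (Function('s')(R, o) = Add(Mul(66, R), -192) = Add(-192, Mul(66, R)))
Mul(Add(21379, 44706), Pow(Add(16891, Function('s')(-142, Add(15, Mul(-1, 15)))), -1)) = Mul(Add(21379, 44706), Pow(Add(16891, Add(-192, Mul(66, -142))), -1)) = Mul(66085, Pow(Add(16891, Add(-192, -9372)), -1)) = Mul(66085, Pow(Add(16891, -9564), -1)) = Mul(66085, Pow(7327, -1)) = Mul(66085, Rational(1, 7327)) = Rational(66085, 7327)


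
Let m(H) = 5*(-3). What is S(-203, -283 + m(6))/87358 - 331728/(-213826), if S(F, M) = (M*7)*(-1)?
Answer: 7356283915/4669852927 ≈ 1.5753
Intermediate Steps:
m(H) = -15
S(F, M) = -7*M (S(F, M) = (7*M)*(-1) = -7*M)
S(-203, -283 + m(6))/87358 - 331728/(-213826) = -7*(-283 - 15)/87358 - 331728/(-213826) = -7*(-298)*(1/87358) - 331728*(-1/213826) = 2086*(1/87358) + 165864/106913 = 1043/43679 + 165864/106913 = 7356283915/4669852927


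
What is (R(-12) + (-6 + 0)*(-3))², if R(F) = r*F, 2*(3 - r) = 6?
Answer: 324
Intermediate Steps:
r = 0 (r = 3 - ½*6 = 3 - 3 = 0)
R(F) = 0 (R(F) = 0*F = 0)
(R(-12) + (-6 + 0)*(-3))² = (0 + (-6 + 0)*(-3))² = (0 - 6*(-3))² = (0 + 18)² = 18² = 324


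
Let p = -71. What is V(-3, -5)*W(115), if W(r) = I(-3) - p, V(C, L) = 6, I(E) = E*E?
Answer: 480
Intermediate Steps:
I(E) = E²
W(r) = 80 (W(r) = (-3)² - 1*(-71) = 9 + 71 = 80)
V(-3, -5)*W(115) = 6*80 = 480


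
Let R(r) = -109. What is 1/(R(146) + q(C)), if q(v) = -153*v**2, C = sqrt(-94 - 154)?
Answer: 1/37835 ≈ 2.6431e-5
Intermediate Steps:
C = 2*I*sqrt(62) (C = sqrt(-248) = 2*I*sqrt(62) ≈ 15.748*I)
1/(R(146) + q(C)) = 1/(-109 - 153*(2*I*sqrt(62))**2) = 1/(-109 - 153*(-248)) = 1/(-109 + 37944) = 1/37835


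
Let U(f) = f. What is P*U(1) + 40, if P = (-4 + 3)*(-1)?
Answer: 41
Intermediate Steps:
P = 1 (P = -1*(-1) = 1)
P*U(1) + 40 = 1*1 + 40 = 1 + 40 = 41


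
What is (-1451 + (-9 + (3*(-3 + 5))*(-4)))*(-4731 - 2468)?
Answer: 10683316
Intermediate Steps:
(-1451 + (-9 + (3*(-3 + 5))*(-4)))*(-4731 - 2468) = (-1451 + (-9 + (3*2)*(-4)))*(-7199) = (-1451 + (-9 + 6*(-4)))*(-7199) = (-1451 + (-9 - 24))*(-7199) = (-1451 - 33)*(-7199) = -1484*(-7199) = 10683316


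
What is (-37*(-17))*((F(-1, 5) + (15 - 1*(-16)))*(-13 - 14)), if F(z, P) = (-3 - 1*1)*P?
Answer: -186813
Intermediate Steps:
F(z, P) = -4*P (F(z, P) = (-3 - 1)*P = -4*P)
(-37*(-17))*((F(-1, 5) + (15 - 1*(-16)))*(-13 - 14)) = (-37*(-17))*((-4*5 + (15 - 1*(-16)))*(-13 - 14)) = 629*((-20 + (15 + 16))*(-27)) = 629*((-20 + 31)*(-27)) = 629*(11*(-27)) = 629*(-297) = -186813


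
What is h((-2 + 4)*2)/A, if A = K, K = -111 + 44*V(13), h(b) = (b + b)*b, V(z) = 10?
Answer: 32/329 ≈ 0.097264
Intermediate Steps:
h(b) = 2*b² (h(b) = (2*b)*b = 2*b²)
K = 329 (K = -111 + 44*10 = -111 + 440 = 329)
A = 329
h((-2 + 4)*2)/A = (2*((-2 + 4)*2)²)/329 = (2*(2*2)²)*(1/329) = (2*4²)*(1/329) = (2*16)*(1/329) = 32*(1/329) = 32/329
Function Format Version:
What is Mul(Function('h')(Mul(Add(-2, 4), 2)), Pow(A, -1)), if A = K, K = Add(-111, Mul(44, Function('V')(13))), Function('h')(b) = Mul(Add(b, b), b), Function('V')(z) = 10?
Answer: Rational(32, 329) ≈ 0.097264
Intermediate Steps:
Function('h')(b) = Mul(2, Pow(b, 2)) (Function('h')(b) = Mul(Mul(2, b), b) = Mul(2, Pow(b, 2)))
K = 329 (K = Add(-111, Mul(44, 10)) = Add(-111, 440) = 329)
A = 329
Mul(Function('h')(Mul(Add(-2, 4), 2)), Pow(A, -1)) = Mul(Mul(2, Pow(Mul(Add(-2, 4), 2), 2)), Pow(329, -1)) = Mul(Mul(2, Pow(Mul(2, 2), 2)), Rational(1, 329)) = Mul(Mul(2, Pow(4, 2)), Rational(1, 329)) = Mul(Mul(2, 16), Rational(1, 329)) = Mul(32, Rational(1, 329)) = Rational(32, 329)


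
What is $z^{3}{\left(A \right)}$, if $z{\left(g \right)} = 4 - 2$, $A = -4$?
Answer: $8$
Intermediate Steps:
$z{\left(g \right)} = 2$
$z^{3}{\left(A \right)} = 2^{3} = 8$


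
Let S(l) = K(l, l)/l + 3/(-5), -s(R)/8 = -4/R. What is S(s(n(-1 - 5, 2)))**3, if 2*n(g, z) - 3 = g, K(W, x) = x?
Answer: 8/125 ≈ 0.064000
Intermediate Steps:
n(g, z) = 3/2 + g/2
s(R) = 32/R (s(R) = -(-32)/R = 32/R)
S(l) = 2/5 (S(l) = l/l + 3/(-5) = 1 + 3*(-1/5) = 1 - 3/5 = 2/5)
S(s(n(-1 - 5, 2)))**3 = (2/5)**3 = 8/125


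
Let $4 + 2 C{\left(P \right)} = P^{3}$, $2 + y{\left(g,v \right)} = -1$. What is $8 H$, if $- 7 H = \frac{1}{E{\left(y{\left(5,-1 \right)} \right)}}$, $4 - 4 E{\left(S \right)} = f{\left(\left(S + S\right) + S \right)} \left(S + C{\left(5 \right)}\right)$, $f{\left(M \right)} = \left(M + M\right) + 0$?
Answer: $- \frac{32}{7273} \approx -0.0043998$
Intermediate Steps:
$f{\left(M \right)} = 2 M$ ($f{\left(M \right)} = 2 M + 0 = 2 M$)
$y{\left(g,v \right)} = -3$ ($y{\left(g,v \right)} = -2 - 1 = -3$)
$C{\left(P \right)} = -2 + \frac{P^{3}}{2}$
$E{\left(S \right)} = 1 - \frac{3 S \left(\frac{121}{2} + S\right)}{2}$ ($E{\left(S \right)} = 1 - \frac{2 \left(\left(S + S\right) + S\right) \left(S - \left(2 - \frac{5^{3}}{2}\right)\right)}{4} = 1 - \frac{2 \left(2 S + S\right) \left(S + \left(-2 + \frac{1}{2} \cdot 125\right)\right)}{4} = 1 - \frac{2 \cdot 3 S \left(S + \left(-2 + \frac{125}{2}\right)\right)}{4} = 1 - \frac{6 S \left(S + \frac{121}{2}\right)}{4} = 1 - \frac{6 S \left(\frac{121}{2} + S\right)}{4} = 1 - \frac{3 S \left(\frac{121}{2} + S\right)}{2}$)
$H = - \frac{4}{7273}$ ($H = - \frac{1}{7 \left(1 - - \frac{1089}{4} - \frac{3 \left(-3\right)^{2}}{2}\right)} = - \frac{1}{7 \left(1 + \frac{1089}{4} - \frac{27}{2}\right)} = - \frac{1}{7 \cdot \frac{1039}{4}} = \left(- \frac{1}{7}\right) \frac{4}{1039} = - \frac{4}{7273} \approx -0.00054998$)
$8 H = 8 \left(- \frac{4}{7273}\right) = - \frac{32}{7273}$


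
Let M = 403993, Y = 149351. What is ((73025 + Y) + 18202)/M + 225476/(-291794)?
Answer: -10445754368/58941366721 ≈ -0.17722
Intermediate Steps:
((73025 + Y) + 18202)/M + 225476/(-291794) = ((73025 + 149351) + 18202)/403993 + 225476/(-291794) = (222376 + 18202)*(1/403993) + 225476*(-1/291794) = 240578*(1/403993) - 112738/145897 = 240578/403993 - 112738/145897 = -10445754368/58941366721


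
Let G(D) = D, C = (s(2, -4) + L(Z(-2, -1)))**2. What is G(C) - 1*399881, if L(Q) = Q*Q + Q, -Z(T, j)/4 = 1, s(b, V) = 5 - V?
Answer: -399440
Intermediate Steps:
Z(T, j) = -4 (Z(T, j) = -4*1 = -4)
L(Q) = Q + Q**2 (L(Q) = Q**2 + Q = Q + Q**2)
C = 441 (C = ((5 - 1*(-4)) - 4*(1 - 4))**2 = ((5 + 4) - 4*(-3))**2 = (9 + 12)**2 = 21**2 = 441)
G(C) - 1*399881 = 441 - 1*399881 = 441 - 399881 = -399440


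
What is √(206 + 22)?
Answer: 2*√57 ≈ 15.100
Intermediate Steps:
√(206 + 22) = √228 = 2*√57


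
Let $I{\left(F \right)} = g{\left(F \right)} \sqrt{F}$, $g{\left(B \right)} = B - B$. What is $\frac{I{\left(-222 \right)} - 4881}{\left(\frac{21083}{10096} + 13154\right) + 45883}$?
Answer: $- \frac{49278576}{596058635} \approx -0.082674$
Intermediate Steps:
$g{\left(B \right)} = 0$
$I{\left(F \right)} = 0$ ($I{\left(F \right)} = 0 \sqrt{F} = 0$)
$\frac{I{\left(-222 \right)} - 4881}{\left(\frac{21083}{10096} + 13154\right) + 45883} = \frac{0 - 4881}{\left(\frac{21083}{10096} + 13154\right) + 45883} = - \frac{4881}{\left(21083 \cdot \frac{1}{10096} + 13154\right) + 45883} = - \frac{4881}{\left(\frac{21083}{10096} + 13154\right) + 45883} = - \frac{4881}{\frac{132823867}{10096} + 45883} = - \frac{4881}{\frac{596058635}{10096}} = \left(-4881\right) \frac{10096}{596058635} = - \frac{49278576}{596058635}$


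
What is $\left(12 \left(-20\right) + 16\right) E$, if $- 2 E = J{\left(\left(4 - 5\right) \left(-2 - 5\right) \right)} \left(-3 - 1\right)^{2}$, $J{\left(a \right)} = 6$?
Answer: $10752$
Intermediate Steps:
$E = -48$ ($E = - \frac{6 \left(-3 - 1\right)^{2}}{2} = - \frac{6 \left(-4\right)^{2}}{2} = - \frac{6 \cdot 16}{2} = \left(- \frac{1}{2}\right) 96 = -48$)
$\left(12 \left(-20\right) + 16\right) E = \left(12 \left(-20\right) + 16\right) \left(-48\right) = \left(-240 + 16\right) \left(-48\right) = \left(-224\right) \left(-48\right) = 10752$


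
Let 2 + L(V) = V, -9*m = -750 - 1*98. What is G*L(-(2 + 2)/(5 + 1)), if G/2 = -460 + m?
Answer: 52672/27 ≈ 1950.8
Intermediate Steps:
m = 848/9 (m = -(-750 - 1*98)/9 = -(-750 - 98)/9 = -⅑*(-848) = 848/9 ≈ 94.222)
G = -6584/9 (G = 2*(-460 + 848/9) = 2*(-3292/9) = -6584/9 ≈ -731.56)
L(V) = -2 + V
G*L(-(2 + 2)/(5 + 1)) = -6584*(-2 - (2 + 2)/(5 + 1))/9 = -6584*(-2 - 4/6)/9 = -6584*(-2 - 1*⅔)/9 = -6584*(-2 - ⅔)/9 = -6584/9*(-8/3) = 52672/27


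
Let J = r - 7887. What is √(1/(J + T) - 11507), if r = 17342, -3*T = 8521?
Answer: I*√9362141105/902 ≈ 107.27*I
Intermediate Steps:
T = -8521/3 (T = -⅓*8521 = -8521/3 ≈ -2840.3)
J = 9455 (J = 17342 - 7887 = 9455)
√(1/(J + T) - 11507) = √(1/(9455 - 8521/3) - 11507) = √(1/(19844/3) - 11507) = √(3/19844 - 11507) = √(-228344905/19844) = I*√9362141105/902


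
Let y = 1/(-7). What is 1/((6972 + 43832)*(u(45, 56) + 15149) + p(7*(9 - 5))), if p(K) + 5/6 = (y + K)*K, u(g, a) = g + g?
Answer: 6/4645217611 ≈ 1.2917e-9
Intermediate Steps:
y = -⅐ ≈ -0.14286
u(g, a) = 2*g
p(K) = -⅚ + K*(-⅐ + K) (p(K) = -⅚ + (-⅐ + K)*K = -⅚ + K*(-⅐ + K))
1/((6972 + 43832)*(u(45, 56) + 15149) + p(7*(9 - 5))) = 1/((6972 + 43832)*(2*45 + 15149) + (-⅚ + (7*(9 - 5))² - (9 - 5))) = 1/(50804*(90 + 15149) + (-⅚ + (7*4)² - 4)) = 1/(50804*15239 + (-⅚ + 28² - ⅐*28)) = 1/(774202156 + (-⅚ + 784 - 4)) = 1/(774202156 + 4675/6) = 1/(4645217611/6) = 6/4645217611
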